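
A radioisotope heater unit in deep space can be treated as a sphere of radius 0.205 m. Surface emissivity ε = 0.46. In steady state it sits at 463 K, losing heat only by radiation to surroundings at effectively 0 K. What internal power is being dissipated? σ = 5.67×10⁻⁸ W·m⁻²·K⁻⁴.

Steady state: P = εσA T⁴.
A = 4πr² = 0.5281 m²; T⁴ = (463)⁴ = 4.595×10¹⁰ K⁴.
P = 0.46 × 5.67×10⁻⁸ × 0.5281 × 4.595×10¹⁰.

P ≈ 633 W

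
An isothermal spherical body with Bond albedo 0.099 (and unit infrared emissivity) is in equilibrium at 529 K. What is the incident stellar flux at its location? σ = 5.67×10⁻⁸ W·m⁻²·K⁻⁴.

(1−a)S·πr² = σ·4πr²·T⁴ ⇒ S = 4σT⁴/(1−a).
S = 4·5.67×10⁻⁸·7.831×10¹⁰/0.901.

S ≈ 19700 W/m²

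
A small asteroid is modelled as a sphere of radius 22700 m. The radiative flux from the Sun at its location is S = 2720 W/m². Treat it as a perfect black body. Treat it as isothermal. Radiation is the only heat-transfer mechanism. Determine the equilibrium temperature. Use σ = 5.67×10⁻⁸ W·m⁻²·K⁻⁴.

T ≈ 331 K

At equilibrium, absorbed power = emitted power.
Absorbing cross-section = πr² = 1.619×10⁹ m²; emitting surface = 4πr² = 6.475×10⁹ m² (ratio 4).
S·A_cross = εσ·A_surf·T⁴  ⇒  T⁴ = S/(4σ).
T⁴ = 1.00·2720/(4·5.67×10⁻⁸) = 1.199×10¹⁰ K⁴.
T = (1.199×10¹⁰)^(1/4).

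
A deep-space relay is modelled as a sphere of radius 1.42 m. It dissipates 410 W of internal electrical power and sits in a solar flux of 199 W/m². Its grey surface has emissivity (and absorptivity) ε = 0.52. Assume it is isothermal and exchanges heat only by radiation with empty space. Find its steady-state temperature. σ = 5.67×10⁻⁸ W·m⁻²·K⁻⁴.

At steady state, absorbed solar power + internal power = radiated power.
Absorbed: α·S·A_cross = 0.52·199·6.335 = 655.5 W (cross-section πr²).
Total input = 655.5 + 410 = 1066 W.
Radiated: εσ·A_surf·T⁴ with A_surf = 4πr² = 25.34 m².
T⁴ = 1066/(0.52·5.67×10⁻⁸·25.34) = 1.426×10⁹ K⁴.

T ≈ 194 K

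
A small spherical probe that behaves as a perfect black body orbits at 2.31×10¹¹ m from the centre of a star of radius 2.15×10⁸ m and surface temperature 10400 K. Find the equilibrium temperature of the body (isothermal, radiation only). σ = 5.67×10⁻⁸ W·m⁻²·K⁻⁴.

T ≈ 224 K

The star's surface emits σT_*⁴; at distance d the flux is S = σT_*⁴(R_*/d)².
S = 5.67×10⁻⁸·(10400)⁴·(2.15×10⁸/2.31×10¹¹)² = 574.6 W/m².
For an isothermal sphere T⁴ = (1−a)S/(4σ) = 2.534×10⁹ K⁴.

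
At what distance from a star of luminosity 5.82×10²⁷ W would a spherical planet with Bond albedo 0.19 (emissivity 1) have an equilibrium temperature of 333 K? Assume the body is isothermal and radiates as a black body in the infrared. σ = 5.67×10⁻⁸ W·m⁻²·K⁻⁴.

For an isothermal black-emitting sphere, (1−a)S·πr² = σ·4πr²·T⁴ ⇒ S = 4σT⁴/(1−a).
S = 4·5.67×10⁻⁸·(333)⁴/0.810 = 3443 W/m².
Flux falls as S = L/(4πd²), so d = √(L/(4πS)) = √(5.82×10²⁷/(4π·3443)).

d ≈ 3.67×10¹¹ m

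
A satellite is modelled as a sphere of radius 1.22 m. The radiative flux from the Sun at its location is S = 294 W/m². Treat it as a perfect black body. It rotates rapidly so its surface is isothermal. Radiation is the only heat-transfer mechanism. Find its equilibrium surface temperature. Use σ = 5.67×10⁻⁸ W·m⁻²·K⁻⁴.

At equilibrium, absorbed power = emitted power.
Absorbing cross-section = πr² = 4.676 m²; emitting surface = 4πr² = 18.70 m² (ratio 4).
S·A_cross = εσ·A_surf·T⁴  ⇒  T⁴ = S/(4σ).
T⁴ = 1.00·294/(4·5.67×10⁻⁸) = 1.296×10⁹ K⁴.
T = (1.296×10⁹)^(1/4).

T ≈ 190 K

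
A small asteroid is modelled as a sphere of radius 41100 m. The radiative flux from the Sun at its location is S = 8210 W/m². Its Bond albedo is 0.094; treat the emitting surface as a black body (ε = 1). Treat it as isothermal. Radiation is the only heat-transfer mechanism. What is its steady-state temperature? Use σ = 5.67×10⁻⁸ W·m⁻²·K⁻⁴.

T ≈ 426 K

At equilibrium, absorbed power = emitted power.
Absorbing cross-section = πr² = 5.307×10⁹ m²; emitting surface = 4πr² = 2.123×10¹⁰ m² (ratio 4).
(1−a)S·A_cross = εσ·A_surf·T⁴  ⇒  T⁴ = (1−a)S/(4σ).
T⁴ = 0.906·8210/(4·5.67×10⁻⁸) = 3.280×10¹⁰ K⁴.
T = (3.280×10¹⁰)^(1/4).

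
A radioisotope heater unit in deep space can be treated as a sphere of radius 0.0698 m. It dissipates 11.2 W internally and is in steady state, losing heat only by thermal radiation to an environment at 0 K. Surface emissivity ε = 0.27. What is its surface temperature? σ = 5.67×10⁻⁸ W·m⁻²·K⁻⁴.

Steady state: internal power = radiated power, P = εσA T⁴.
Radiating area A = 4πr² = 0.06122 m².
T⁴ = P/(εσA) = 11.2/(0.27·5.67×10⁻⁸·0.06122) = 1.195×10¹⁰ K⁴.
T = (1.195×10¹⁰)^(1/4).

T ≈ 331 K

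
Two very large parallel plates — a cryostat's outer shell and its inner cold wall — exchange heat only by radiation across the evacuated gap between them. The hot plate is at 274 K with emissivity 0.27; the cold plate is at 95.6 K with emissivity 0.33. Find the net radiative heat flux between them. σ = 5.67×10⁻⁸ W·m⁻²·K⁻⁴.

For two infinite grey parallel plates, q = σ(T₁⁴ − T₂⁴)/(1/ε₁ + 1/ε₂ − 1).
T₁⁴ − T₂⁴ = 5.636×10⁹ − 8.353×10⁷ = 5.553×10⁹ K⁴.
1/ε₁ + 1/ε₂ − 1 = 3.704 + 3.030 − 1 = 5.734.
q = 5.67×10⁻⁸ × 5.553×10⁹ / 5.734.

q ≈ 54.9 W/m²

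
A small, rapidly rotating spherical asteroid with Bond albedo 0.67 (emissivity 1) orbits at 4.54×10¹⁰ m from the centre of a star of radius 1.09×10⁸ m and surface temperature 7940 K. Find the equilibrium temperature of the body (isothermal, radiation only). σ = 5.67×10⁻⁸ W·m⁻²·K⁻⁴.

The star's surface emits σT_*⁴; at distance d the flux is S = σT_*⁴(R_*/d)².
S = 5.67×10⁻⁸·(7940)⁴·(1.09×10⁸/4.54×10¹⁰)² = 1299 W/m².
For an isothermal sphere T⁴ = (1−a)S/(4σ) = 1.890×10⁹ K⁴.

T ≈ 209 K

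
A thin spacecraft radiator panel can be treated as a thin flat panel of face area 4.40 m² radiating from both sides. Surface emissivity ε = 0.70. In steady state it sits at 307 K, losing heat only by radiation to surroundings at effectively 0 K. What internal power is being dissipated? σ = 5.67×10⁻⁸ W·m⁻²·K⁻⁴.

Steady state: P = εσA T⁴.
A = 2·4.40 = 8.800 m²; T⁴ = (307)⁴ = 8.883×10⁹ K⁴.
P = 0.70 × 5.67×10⁻⁸ × 8.800 × 8.883×10⁹.

P ≈ 3100 W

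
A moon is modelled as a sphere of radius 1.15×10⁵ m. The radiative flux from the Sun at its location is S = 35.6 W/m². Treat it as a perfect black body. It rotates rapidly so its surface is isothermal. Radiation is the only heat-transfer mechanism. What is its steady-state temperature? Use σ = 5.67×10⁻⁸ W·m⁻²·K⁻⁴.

T ≈ 112 K

At equilibrium, absorbed power = emitted power.
Absorbing cross-section = πr² = 4.155×10¹⁰ m²; emitting surface = 4πr² = 1.662×10¹¹ m² (ratio 4).
S·A_cross = εσ·A_surf·T⁴  ⇒  T⁴ = S/(4σ).
T⁴ = 1.00·35.6/(4·5.67×10⁻⁸) = 1.570×10⁸ K⁴.
T = (1.570×10⁸)^(1/4).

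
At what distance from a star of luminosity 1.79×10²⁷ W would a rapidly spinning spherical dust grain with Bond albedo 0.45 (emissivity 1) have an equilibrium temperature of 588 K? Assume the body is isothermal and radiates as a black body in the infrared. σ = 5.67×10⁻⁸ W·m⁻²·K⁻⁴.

d ≈ 5.38×10¹⁰ m

For an isothermal black-emitting sphere, (1−a)S·πr² = σ·4πr²·T⁴ ⇒ S = 4σT⁴/(1−a).
S = 4·5.67×10⁻⁸·(588)⁴/0.550 = 49290 W/m².
Flux falls as S = L/(4πd²), so d = √(L/(4πS)) = √(1.79×10²⁷/(4π·49290)).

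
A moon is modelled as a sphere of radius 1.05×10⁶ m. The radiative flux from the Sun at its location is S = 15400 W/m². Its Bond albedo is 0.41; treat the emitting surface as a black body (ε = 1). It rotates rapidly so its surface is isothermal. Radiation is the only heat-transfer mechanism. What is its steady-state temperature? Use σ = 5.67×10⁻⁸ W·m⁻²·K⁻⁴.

At equilibrium, absorbed power = emitted power.
Absorbing cross-section = πr² = 3.464×10¹² m²; emitting surface = 4πr² = 1.385×10¹³ m² (ratio 4).
(1−a)S·A_cross = εσ·A_surf·T⁴  ⇒  T⁴ = (1−a)S/(4σ).
T⁴ = 0.590·15400/(4·5.67×10⁻⁸) = 4.006×10¹⁰ K⁴.
T = (4.006×10¹⁰)^(1/4).

T ≈ 447 K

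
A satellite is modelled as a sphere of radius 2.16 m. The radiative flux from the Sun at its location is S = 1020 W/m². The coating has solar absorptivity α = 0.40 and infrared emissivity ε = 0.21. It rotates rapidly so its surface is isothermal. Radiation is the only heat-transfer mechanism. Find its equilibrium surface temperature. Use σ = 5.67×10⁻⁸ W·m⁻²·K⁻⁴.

At equilibrium, absorbed power = emitted power.
Absorbing cross-section = πr² = 14.66 m²; emitting surface = 4πr² = 58.63 m² (ratio 4).
αS·A_cross = εσ·A_surf·T⁴  ⇒  T⁴ = αS/(ε·4σ).
T⁴ = 0.400·1020/(0.21·4·5.67×10⁻⁸) = 8.566×10⁹ K⁴.
T = (8.566×10⁹)^(1/4).

T ≈ 304 K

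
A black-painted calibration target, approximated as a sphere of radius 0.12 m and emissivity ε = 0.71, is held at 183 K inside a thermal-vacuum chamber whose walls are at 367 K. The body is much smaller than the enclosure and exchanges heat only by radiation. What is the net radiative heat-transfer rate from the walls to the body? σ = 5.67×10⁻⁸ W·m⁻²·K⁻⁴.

For a small grey body in a large enclosure: P_net = εσA(T_body⁴ − T_wall⁴).
A = 4πr² = 0.1810 m²; T_body⁴ − T_wall⁴ = 1.122×10⁹ − 1.814×10¹⁰ = -1.702×10¹⁰ K⁴.
|P_net| = 0.71·5.67×10⁻⁸·0.1810·1.702×10¹⁰.

P_net ≈ 124 W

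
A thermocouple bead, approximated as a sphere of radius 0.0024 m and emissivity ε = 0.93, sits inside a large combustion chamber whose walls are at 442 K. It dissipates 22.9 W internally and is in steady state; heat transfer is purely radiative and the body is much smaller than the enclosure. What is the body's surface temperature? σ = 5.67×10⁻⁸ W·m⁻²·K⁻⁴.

T ≈ 1570 K

For a small grey body in a large enclosure, net radiated power = εσA(T⁴ − T_w⁴).
Steady state: P = εσA(T⁴ − T_w⁴) with A = 4πr² = 7.238×10⁻⁵ m².
T⁴ = P/(εσA) + T_w⁴ = 22.9/(0.93·5.67×10⁻⁸·7.238×10⁻⁵) + (442)⁴
    = 6.000×10¹² + 3.817×10¹⁰ = 6.038×10¹² K⁴.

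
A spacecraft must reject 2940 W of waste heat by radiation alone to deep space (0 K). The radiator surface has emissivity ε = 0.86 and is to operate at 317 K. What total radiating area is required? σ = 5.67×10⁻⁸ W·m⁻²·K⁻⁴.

P = εσA T⁴ ⇒ A = P/(εσT⁴).
T⁴ = 1.010×10¹⁰ K⁴.
A = 2940/(0.86 × 5.67×10⁻⁸ × 1.010×10¹⁰).

A ≈ 5.97 m²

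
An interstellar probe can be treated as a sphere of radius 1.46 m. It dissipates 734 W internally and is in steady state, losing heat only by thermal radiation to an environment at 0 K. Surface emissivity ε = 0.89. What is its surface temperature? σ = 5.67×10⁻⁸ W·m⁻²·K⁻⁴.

Steady state: internal power = radiated power, P = εσA T⁴.
Radiating area A = 4πr² = 26.79 m².
T⁴ = P/(εσA) = 734/(0.89·5.67×10⁻⁸·26.79) = 5.430×10⁸ K⁴.
T = (5.430×10⁸)^(1/4).

T ≈ 153 K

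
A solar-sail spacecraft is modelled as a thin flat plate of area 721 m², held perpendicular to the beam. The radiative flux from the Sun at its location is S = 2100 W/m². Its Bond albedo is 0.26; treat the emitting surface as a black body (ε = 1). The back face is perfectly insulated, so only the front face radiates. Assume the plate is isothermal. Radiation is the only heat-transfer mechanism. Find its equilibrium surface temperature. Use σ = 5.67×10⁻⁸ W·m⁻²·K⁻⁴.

T ≈ 407 K

At equilibrium, absorbed power = emitted power.
Absorbing cross-section = A = 721.0 m²; emitting surface = A = 721.0 m² (ratio 1).
(1−a)S·A_cross = εσ·A_surf·T⁴  ⇒  T⁴ = (1−a)S/(1σ).
T⁴ = 0.740·2100/(1·5.67×10⁻⁸) = 2.741×10¹⁰ K⁴.
T = (2.741×10¹⁰)^(1/4).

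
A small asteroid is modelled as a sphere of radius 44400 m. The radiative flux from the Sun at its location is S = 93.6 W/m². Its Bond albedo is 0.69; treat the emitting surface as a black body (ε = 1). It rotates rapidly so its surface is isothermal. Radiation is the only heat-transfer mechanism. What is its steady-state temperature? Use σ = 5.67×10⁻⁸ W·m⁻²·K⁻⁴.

T ≈ 106 K

At equilibrium, absorbed power = emitted power.
Absorbing cross-section = πr² = 6.193×10⁹ m²; emitting surface = 4πr² = 2.477×10¹⁰ m² (ratio 4).
(1−a)S·A_cross = εσ·A_surf·T⁴  ⇒  T⁴ = (1−a)S/(4σ).
T⁴ = 0.310·93.6/(4·5.67×10⁻⁸) = 1.279×10⁸ K⁴.
T = (1.279×10⁸)^(1/4).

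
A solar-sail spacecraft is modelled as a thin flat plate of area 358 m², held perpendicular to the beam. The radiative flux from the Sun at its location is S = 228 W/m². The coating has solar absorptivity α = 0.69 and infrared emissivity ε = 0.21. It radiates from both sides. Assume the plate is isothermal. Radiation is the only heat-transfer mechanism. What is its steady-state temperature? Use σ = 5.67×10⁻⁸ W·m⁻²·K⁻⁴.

At equilibrium, absorbed power = emitted power.
Absorbing cross-section = A = 358.0 m²; emitting surface = 2A = 716.0 m² (ratio 2).
αS·A_cross = εσ·A_surf·T⁴  ⇒  T⁴ = αS/(ε·2σ).
T⁴ = 0.690·228/(0.21·2·5.67×10⁻⁸) = 6.606×10⁹ K⁴.
T = (6.606×10⁹)^(1/4).

T ≈ 285 K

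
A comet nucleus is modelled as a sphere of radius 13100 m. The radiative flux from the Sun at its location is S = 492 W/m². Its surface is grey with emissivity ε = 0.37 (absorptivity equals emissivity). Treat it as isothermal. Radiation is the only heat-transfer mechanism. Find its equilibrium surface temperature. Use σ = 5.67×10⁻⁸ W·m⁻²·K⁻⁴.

T ≈ 216 K

At equilibrium, absorbed power = emitted power.
Absorbing cross-section = πr² = 5.391×10⁸ m²; emitting surface = 4πr² = 2.157×10⁹ m² (ratio 4).
εS·A_cross = εσ·A_surf·T⁴  ⇒  T⁴ = S/(4σ)   (ε cancels).
T⁴ = 492/(4·5.67×10⁻⁸) = 2.169×10⁹ K⁴.
T = (2.169×10⁹)^(1/4).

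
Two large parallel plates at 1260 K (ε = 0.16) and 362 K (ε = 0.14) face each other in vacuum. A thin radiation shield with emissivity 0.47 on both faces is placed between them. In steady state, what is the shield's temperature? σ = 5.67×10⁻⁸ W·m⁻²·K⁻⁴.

In steady state the net flux on the hot side equals that on the cold side.
σ(T₁⁴−T_s⁴)/D₁ = σ(T_s⁴−T₂⁴)/D₂, with D₁ = 1/ε₁+1/ε_s−1 = 7.378, D₂ = 1/ε_s+1/ε₂−1 = 8.271.
Solve for T_s⁴: T_s⁴ = (D₂·T₁⁴ + D₁·T₂⁴)/(D₁+D₂) = 1.340×10¹² K⁴.

T_s ≈ 1080 K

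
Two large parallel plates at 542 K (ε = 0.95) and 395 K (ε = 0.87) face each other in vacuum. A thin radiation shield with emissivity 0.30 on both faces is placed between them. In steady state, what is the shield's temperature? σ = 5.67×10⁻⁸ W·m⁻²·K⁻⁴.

In steady state the net flux on the hot side equals that on the cold side.
σ(T₁⁴−T_s⁴)/D₁ = σ(T_s⁴−T₂⁴)/D₂, with D₁ = 1/ε₁+1/ε_s−1 = 3.386, D₂ = 1/ε_s+1/ε₂−1 = 3.483.
Solve for T_s⁴: T_s⁴ = (D₂·T₁⁴ + D₁·T₂⁴)/(D₁+D₂) = 5.576×10¹⁰ K⁴.

T_s ≈ 486 K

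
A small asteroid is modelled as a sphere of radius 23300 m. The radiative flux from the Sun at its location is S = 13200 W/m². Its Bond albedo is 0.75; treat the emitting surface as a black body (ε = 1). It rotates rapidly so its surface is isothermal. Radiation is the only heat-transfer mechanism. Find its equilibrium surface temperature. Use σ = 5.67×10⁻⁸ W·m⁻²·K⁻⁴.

T ≈ 347 K

At equilibrium, absorbed power = emitted power.
Absorbing cross-section = πr² = 1.706×10⁹ m²; emitting surface = 4πr² = 6.822×10⁹ m² (ratio 4).
(1−a)S·A_cross = εσ·A_surf·T⁴  ⇒  T⁴ = (1−a)S/(4σ).
T⁴ = 0.250·13200/(4·5.67×10⁻⁸) = 1.455×10¹⁰ K⁴.
T = (1.455×10¹⁰)^(1/4).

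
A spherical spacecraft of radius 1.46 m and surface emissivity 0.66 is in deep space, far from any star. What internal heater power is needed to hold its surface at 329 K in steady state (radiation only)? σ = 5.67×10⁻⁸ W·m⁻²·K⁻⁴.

P ≈ 11700 W

P = εσ·4πr²·T⁴.
4πr² = 26.79 m²; T⁴ = 1.172×10¹⁰ K⁴.
P = 0.66·5.67×10⁻⁸·26.79·1.172×10¹⁰.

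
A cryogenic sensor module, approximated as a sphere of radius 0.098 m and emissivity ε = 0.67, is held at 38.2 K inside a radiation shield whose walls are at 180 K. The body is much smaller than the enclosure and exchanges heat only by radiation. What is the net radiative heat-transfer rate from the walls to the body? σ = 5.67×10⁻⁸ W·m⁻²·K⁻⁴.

For a small grey body in a large enclosure: P_net = εσA(T_body⁴ − T_wall⁴).
A = 4πr² = 0.1207 m²; T_body⁴ − T_wall⁴ = 2.129×10⁶ − 1.050×10⁹ = -1.048×10⁹ K⁴.
|P_net| = 0.67·5.67×10⁻⁸·0.1207·1.048×10⁹.

P_net ≈ 4.80 W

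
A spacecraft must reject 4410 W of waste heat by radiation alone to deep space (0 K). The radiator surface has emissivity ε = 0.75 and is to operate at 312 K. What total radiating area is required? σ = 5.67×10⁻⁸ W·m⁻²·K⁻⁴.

A ≈ 10.9 m²

P = εσA T⁴ ⇒ A = P/(εσT⁴).
T⁴ = 9.476×10⁹ K⁴.
A = 4410/(0.75 × 5.67×10⁻⁸ × 9.476×10⁹).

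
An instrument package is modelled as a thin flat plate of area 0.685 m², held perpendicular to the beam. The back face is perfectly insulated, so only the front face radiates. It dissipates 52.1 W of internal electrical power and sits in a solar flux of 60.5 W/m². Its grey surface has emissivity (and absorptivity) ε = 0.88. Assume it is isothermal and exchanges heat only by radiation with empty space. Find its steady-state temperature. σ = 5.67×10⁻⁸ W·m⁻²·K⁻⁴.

T ≈ 226 K

At steady state, absorbed solar power + internal power = radiated power.
Absorbed: α·S·A_cross = 0.88·60.5·0.6850 = 36.47 W (cross-section A).
Total input = 36.47 + 52.1 = 88.57 W.
Radiated: εσ·A_surf·T⁴ with A_surf = A = 0.6850 m².
T⁴ = 88.57/(0.88·5.67×10⁻⁸·0.6850) = 2.591×10⁹ K⁴.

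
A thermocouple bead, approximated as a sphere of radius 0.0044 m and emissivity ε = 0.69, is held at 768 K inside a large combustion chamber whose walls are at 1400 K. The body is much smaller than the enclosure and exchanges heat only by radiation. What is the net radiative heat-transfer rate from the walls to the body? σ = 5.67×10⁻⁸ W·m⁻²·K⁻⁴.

P_net ≈ 33.3 W

For a small grey body in a large enclosure: P_net = εσA(T_body⁴ − T_wall⁴).
A = 4πr² = 2.433×10⁻⁴ m²; T_body⁴ − T_wall⁴ = 3.479×10¹¹ − 3.842×10¹² = -3.494×10¹² K⁴.
|P_net| = 0.69·5.67×10⁻⁸·2.433×10⁻⁴·3.494×10¹².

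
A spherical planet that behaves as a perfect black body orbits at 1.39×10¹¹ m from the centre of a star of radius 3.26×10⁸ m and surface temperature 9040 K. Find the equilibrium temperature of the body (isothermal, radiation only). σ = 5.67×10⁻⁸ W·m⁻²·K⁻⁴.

The star's surface emits σT_*⁴; at distance d the flux is S = σT_*⁴(R_*/d)².
S = 5.67×10⁻⁸·(9040)⁴·(3.26×10⁸/1.39×10¹¹)² = 2083 W/m².
For an isothermal sphere T⁴ = (1−a)S/(4σ) = 9.184×10⁹ K⁴.

T ≈ 310 K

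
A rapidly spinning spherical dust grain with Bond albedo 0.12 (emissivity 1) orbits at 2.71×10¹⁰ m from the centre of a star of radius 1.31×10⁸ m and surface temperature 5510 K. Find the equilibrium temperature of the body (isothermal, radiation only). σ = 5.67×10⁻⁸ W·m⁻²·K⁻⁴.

T ≈ 262 K

The star's surface emits σT_*⁴; at distance d the flux is S = σT_*⁴(R_*/d)².
S = 5.67×10⁻⁸·(5510)⁴·(1.31×10⁸/2.71×10¹⁰)² = 1221 W/m².
For an isothermal sphere T⁴ = (1−a)S/(4σ) = 4.738×10⁹ K⁴.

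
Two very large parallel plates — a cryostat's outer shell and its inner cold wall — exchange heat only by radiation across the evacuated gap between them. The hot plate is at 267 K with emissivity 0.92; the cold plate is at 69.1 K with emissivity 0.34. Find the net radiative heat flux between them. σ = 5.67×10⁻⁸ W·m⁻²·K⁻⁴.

q ≈ 94.7 W/m²

For two infinite grey parallel plates, q = σ(T₁⁴ − T₂⁴)/(1/ε₁ + 1/ε₂ − 1).
T₁⁴ − T₂⁴ = 5.082×10⁹ − 2.280×10⁷ = 5.059×10⁹ K⁴.
1/ε₁ + 1/ε₂ − 1 = 1.087 + 2.941 − 1 = 3.028.
q = 5.67×10⁻⁸ × 5.059×10⁹ / 3.028.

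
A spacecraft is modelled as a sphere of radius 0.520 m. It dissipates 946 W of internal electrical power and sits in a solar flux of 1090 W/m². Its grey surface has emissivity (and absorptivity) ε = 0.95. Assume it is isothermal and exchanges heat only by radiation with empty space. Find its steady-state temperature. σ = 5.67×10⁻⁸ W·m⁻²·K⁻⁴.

T ≈ 316 K

At steady state, absorbed solar power + internal power = radiated power.
Absorbed: α·S·A_cross = 0.95·1090·0.8495 = 879.6 W (cross-section πr²).
Total input = 879.6 + 946 = 1826 W.
Radiated: εσ·A_surf·T⁴ with A_surf = 4πr² = 3.398 m².
T⁴ = 1826/(0.95·5.67×10⁻⁸·3.398) = 9.975×10⁹ K⁴.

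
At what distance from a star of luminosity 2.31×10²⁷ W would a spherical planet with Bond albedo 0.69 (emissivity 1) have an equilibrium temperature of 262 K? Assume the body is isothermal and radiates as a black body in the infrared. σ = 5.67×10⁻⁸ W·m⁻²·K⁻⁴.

d ≈ 2.31×10¹¹ m

For an isothermal black-emitting sphere, (1−a)S·πr² = σ·4πr²·T⁴ ⇒ S = 4σT⁴/(1−a).
S = 4·5.67×10⁻⁸·(262)⁴/0.310 = 3447 W/m².
Flux falls as S = L/(4πd²), so d = √(L/(4πS)) = √(2.31×10²⁷/(4π·3447)).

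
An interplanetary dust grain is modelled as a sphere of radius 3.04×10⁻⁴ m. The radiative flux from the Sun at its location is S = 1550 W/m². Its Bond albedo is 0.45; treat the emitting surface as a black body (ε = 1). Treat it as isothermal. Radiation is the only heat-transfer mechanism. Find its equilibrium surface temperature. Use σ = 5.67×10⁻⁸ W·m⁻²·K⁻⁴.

T ≈ 248 K

At equilibrium, absorbed power = emitted power.
Absorbing cross-section = πr² = 2.903×10⁻⁷ m²; emitting surface = 4πr² = 1.161×10⁻⁶ m² (ratio 4).
(1−a)S·A_cross = εσ·A_surf·T⁴  ⇒  T⁴ = (1−a)S/(4σ).
T⁴ = 0.550·1550/(4·5.67×10⁻⁸) = 3.759×10⁹ K⁴.
T = (3.759×10⁹)^(1/4).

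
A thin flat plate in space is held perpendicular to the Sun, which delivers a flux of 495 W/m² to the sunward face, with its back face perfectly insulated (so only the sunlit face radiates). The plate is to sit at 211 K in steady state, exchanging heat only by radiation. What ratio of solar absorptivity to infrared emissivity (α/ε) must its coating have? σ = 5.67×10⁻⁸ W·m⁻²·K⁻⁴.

α/ε ≈ 0.227

Balance: αS·A = εσ·1A·T⁴ ⇒ α/ε = σT⁴/S.
α/ε = 5.67×10⁻⁸·(211)⁴/495 = 5.67×10⁻⁸·1.982×10⁹/495.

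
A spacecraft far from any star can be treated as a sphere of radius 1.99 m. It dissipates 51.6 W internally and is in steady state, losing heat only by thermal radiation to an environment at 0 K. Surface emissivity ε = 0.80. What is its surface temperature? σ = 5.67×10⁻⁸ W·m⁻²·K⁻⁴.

Steady state: internal power = radiated power, P = εσA T⁴.
Radiating area A = 4πr² = 49.76 m².
T⁴ = P/(εσA) = 51.6/(0.80·5.67×10⁻⁸·49.76) = 2.286×10⁷ K⁴.
T = (2.286×10⁷)^(1/4).

T ≈ 69.1 K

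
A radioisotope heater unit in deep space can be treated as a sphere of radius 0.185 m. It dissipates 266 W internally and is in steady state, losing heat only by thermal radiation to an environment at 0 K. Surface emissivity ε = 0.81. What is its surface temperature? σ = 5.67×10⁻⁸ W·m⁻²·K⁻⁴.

T ≈ 341 K

Steady state: internal power = radiated power, P = εσA T⁴.
Radiating area A = 4πr² = 0.4301 m².
T⁴ = P/(εσA) = 266/(0.81·5.67×10⁻⁸·0.4301) = 1.347×10¹⁰ K⁴.
T = (1.347×10¹⁰)^(1/4).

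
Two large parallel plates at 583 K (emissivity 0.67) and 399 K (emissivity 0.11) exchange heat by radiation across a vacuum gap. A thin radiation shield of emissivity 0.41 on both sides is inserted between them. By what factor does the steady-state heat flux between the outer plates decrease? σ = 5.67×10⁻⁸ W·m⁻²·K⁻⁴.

Without shield: q₀ = σΔ(T⁴)/(1/ε₁+1/ε₂−1) with denominator 9.583.
With shield the two gaps are in series; the resistances add: (1/ε₁+1/ε_s−1)+(1/ε_s+1/ε₂−1) = 2.932+10.53 = 13.46.
Heat-flux ratio q₀/q = 13.46/9.583.

factor ≈ 1.40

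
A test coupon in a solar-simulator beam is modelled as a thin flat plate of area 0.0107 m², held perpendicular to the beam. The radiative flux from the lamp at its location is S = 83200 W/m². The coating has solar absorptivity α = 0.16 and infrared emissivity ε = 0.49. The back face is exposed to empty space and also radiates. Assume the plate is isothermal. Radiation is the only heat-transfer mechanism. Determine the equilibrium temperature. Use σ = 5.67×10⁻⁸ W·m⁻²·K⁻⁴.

At equilibrium, absorbed power = emitted power.
Absorbing cross-section = A = 0.01070 m²; emitting surface = 2A = 0.02140 m² (ratio 2).
αS·A_cross = εσ·A_surf·T⁴  ⇒  T⁴ = αS/(ε·2σ).
T⁴ = 0.160·83200/(0.49·2·5.67×10⁻⁸) = 2.396×10¹¹ K⁴.
T = (2.396×10¹¹)^(1/4).

T ≈ 700 K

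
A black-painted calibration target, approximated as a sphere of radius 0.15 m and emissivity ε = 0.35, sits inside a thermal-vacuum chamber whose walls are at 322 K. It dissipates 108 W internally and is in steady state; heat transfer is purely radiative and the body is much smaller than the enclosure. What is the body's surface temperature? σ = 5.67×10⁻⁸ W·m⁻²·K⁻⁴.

For a small grey body in a large enclosure, net radiated power = εσA(T⁴ − T_w⁴).
Steady state: P = εσA(T⁴ − T_w⁴) with A = 4πr² = 0.2827 m².
T⁴ = P/(εσA) + T_w⁴ = 108/(0.35·5.67×10⁻⁸·0.2827) + (322)⁴
    = 1.925×10¹⁰ + 1.075×10¹⁰ = 3.000×10¹⁰ K⁴.

T ≈ 416 K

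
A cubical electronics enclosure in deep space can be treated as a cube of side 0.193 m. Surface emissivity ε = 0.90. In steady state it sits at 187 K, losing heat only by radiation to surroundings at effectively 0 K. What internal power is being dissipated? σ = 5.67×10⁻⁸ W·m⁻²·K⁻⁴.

Steady state: P = εσA T⁴.
A = 6L² = 0.2235 m²; T⁴ = (187)⁴ = 1.223×10⁹ K⁴.
P = 0.90 × 5.67×10⁻⁸ × 0.2235 × 1.223×10⁹.

P ≈ 13.9 W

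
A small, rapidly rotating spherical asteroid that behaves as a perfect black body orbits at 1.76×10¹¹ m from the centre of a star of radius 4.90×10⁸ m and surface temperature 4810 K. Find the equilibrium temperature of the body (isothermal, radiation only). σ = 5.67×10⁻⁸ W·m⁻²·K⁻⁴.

T ≈ 179 K

The star's surface emits σT_*⁴; at distance d the flux is S = σT_*⁴(R_*/d)².
S = 5.67×10⁻⁸·(4810)⁴·(4.90×10⁸/1.76×10¹¹)² = 235.3 W/m².
For an isothermal sphere T⁴ = (1−a)S/(4σ) = 1.037×10⁹ K⁴.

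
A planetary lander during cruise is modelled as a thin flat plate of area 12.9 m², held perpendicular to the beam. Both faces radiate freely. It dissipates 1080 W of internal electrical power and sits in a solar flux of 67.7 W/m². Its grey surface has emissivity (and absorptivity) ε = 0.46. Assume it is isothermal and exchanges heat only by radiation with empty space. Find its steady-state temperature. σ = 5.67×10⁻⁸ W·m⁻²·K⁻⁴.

At steady state, absorbed solar power + internal power = radiated power.
Absorbed: α·S·A_cross = 0.46·67.7·12.90 = 401.7 W (cross-section A).
Total input = 401.7 + 1080 = 1482 W.
Radiated: εσ·A_surf·T⁴ with A_surf = 2A = 25.80 m².
T⁴ = 1482/(0.46·5.67×10⁻⁸·25.80) = 2.202×10⁹ K⁴.

T ≈ 217 K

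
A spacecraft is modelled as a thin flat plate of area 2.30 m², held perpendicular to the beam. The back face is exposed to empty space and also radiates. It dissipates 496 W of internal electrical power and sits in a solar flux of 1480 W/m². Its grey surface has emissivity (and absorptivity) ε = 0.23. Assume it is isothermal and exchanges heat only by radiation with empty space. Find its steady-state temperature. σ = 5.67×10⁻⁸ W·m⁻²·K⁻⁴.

At steady state, absorbed solar power + internal power = radiated power.
Absorbed: α·S·A_cross = 0.23·1480·2.300 = 782.9 W (cross-section A).
Total input = 782.9 + 496 = 1279 W.
Radiated: εσ·A_surf·T⁴ with A_surf = 2A = 4.600 m².
T⁴ = 1279/(0.23·5.67×10⁻⁸·4.600) = 2.132×10¹⁰ K⁴.

T ≈ 382 K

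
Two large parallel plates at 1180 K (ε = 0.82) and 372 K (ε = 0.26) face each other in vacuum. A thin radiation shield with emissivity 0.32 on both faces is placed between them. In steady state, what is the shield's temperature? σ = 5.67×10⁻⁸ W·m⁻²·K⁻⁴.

T_s ≈ 1060 K

In steady state the net flux on the hot side equals that on the cold side.
σ(T₁⁴−T_s⁴)/D₁ = σ(T_s⁴−T₂⁴)/D₂, with D₁ = 1/ε₁+1/ε_s−1 = 3.345, D₂ = 1/ε_s+1/ε₂−1 = 5.971.
Solve for T_s⁴: T_s⁴ = (D₂·T₁⁴ + D₁·T₂⁴)/(D₁+D₂) = 1.250×10¹² K⁴.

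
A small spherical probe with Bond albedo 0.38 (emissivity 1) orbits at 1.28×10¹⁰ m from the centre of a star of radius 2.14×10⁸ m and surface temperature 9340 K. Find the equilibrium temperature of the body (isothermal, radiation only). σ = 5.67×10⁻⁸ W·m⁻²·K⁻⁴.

The star's surface emits σT_*⁴; at distance d the flux is S = σT_*⁴(R_*/d)².
S = 5.67×10⁻⁸·(9340)⁴·(2.14×10⁸/1.28×10¹⁰)² = 1.206×10⁵ W/m².
For an isothermal sphere T⁴ = (1−a)S/(4σ) = 3.297×10¹¹ K⁴.

T ≈ 758 K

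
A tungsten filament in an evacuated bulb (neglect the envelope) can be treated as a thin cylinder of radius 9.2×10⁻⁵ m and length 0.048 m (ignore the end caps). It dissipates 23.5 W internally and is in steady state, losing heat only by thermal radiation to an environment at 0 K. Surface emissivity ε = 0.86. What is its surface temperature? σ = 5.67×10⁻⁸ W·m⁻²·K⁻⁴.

T ≈ 2040 K

Steady state: internal power = radiated power, P = εσA T⁴.
Radiating area A = 2πrL = 2.775×10⁻⁵ m².
T⁴ = P/(εσA) = 23.5/(0.86·5.67×10⁻⁸·2.775×10⁻⁵) = 1.737×10¹³ K⁴.
T = (1.737×10¹³)^(1/4).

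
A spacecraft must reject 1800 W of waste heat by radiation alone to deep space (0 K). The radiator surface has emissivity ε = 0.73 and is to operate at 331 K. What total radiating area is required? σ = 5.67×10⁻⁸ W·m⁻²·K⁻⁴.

A ≈ 3.62 m²

P = εσA T⁴ ⇒ A = P/(εσT⁴).
T⁴ = 1.200×10¹⁰ K⁴.
A = 1800/(0.73 × 5.67×10⁻⁸ × 1.200×10¹⁰).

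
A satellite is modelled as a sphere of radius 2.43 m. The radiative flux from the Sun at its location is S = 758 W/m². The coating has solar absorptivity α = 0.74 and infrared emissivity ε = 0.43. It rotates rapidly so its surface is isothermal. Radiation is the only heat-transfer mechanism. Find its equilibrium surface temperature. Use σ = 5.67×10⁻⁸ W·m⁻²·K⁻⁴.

At equilibrium, absorbed power = emitted power.
Absorbing cross-section = πr² = 18.55 m²; emitting surface = 4πr² = 74.20 m² (ratio 4).
αS·A_cross = εσ·A_surf·T⁴  ⇒  T⁴ = αS/(ε·4σ).
T⁴ = 0.740·758/(0.43·4·5.67×10⁻⁸) = 5.752×10⁹ K⁴.
T = (5.752×10⁹)^(1/4).

T ≈ 275 K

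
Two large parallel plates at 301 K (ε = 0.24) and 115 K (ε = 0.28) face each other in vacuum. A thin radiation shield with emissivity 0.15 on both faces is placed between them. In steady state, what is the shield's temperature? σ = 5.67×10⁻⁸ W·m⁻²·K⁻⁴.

In steady state the net flux on the hot side equals that on the cold side.
σ(T₁⁴−T_s⁴)/D₁ = σ(T_s⁴−T₂⁴)/D₂, with D₁ = 1/ε₁+1/ε_s−1 = 9.833, D₂ = 1/ε_s+1/ε₂−1 = 9.238.
Solve for T_s⁴: T_s⁴ = (D₂·T₁⁴ + D₁·T₂⁴)/(D₁+D₂) = 4.066×10⁹ K⁴.

T_s ≈ 253 K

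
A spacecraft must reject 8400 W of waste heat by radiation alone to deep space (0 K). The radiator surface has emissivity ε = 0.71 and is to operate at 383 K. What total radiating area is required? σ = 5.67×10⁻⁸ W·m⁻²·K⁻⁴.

A ≈ 9.70 m²

P = εσA T⁴ ⇒ A = P/(εσT⁴).
T⁴ = 2.152×10¹⁰ K⁴.
A = 8400/(0.71 × 5.67×10⁻⁸ × 2.152×10¹⁰).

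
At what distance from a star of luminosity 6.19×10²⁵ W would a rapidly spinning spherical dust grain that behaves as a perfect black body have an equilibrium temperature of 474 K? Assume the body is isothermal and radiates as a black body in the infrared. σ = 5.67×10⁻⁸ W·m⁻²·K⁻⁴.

For an isothermal black-emitting sphere, (1−a)S·πr² = σ·4πr²·T⁴ ⇒ S = 4σT⁴/(1−a).
S = 4·5.67×10⁻⁸·(474)⁴/1.00 = 11450 W/m².
Flux falls as S = L/(4πd²), so d = √(L/(4πS)) = √(6.19×10²⁵/(4π·11450)).

d ≈ 2.07×10¹⁰ m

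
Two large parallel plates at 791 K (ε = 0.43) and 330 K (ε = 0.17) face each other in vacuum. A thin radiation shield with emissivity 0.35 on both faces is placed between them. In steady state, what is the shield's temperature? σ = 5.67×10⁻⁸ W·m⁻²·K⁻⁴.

In steady state the net flux on the hot side equals that on the cold side.
σ(T₁⁴−T_s⁴)/D₁ = σ(T_s⁴−T₂⁴)/D₂, with D₁ = 1/ε₁+1/ε_s−1 = 4.183, D₂ = 1/ε_s+1/ε₂−1 = 7.739.
Solve for T_s⁴: T_s⁴ = (D₂·T₁⁴ + D₁·T₂⁴)/(D₁+D₂) = 2.583×10¹¹ K⁴.

T_s ≈ 713 K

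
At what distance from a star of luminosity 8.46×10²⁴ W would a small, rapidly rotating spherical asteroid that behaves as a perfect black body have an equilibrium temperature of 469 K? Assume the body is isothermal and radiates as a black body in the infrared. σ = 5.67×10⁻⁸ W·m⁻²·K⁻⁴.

For an isothermal black-emitting sphere, (1−a)S·πr² = σ·4πr²·T⁴ ⇒ S = 4σT⁴/(1−a).
S = 4·5.67×10⁻⁸·(469)⁴/1.00 = 10970 W/m².
Flux falls as S = L/(4πd²), so d = √(L/(4πS)) = √(8.46×10²⁴/(4π·10970)).

d ≈ 7.83×10⁹ m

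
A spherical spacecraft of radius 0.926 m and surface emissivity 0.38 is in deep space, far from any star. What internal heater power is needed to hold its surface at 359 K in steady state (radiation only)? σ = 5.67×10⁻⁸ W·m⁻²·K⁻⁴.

P = εσ·4πr²·T⁴.
4πr² = 10.78 m²; T⁴ = 1.661×10¹⁰ K⁴.
P = 0.38·5.67×10⁻⁸·10.78·1.661×10¹⁰.

P ≈ 3860 W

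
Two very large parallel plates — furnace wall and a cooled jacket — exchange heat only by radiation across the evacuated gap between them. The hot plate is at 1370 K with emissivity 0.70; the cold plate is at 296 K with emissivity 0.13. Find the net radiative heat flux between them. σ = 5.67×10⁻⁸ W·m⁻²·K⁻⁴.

q ≈ 24500 W/m²

For two infinite grey parallel plates, q = σ(T₁⁴ − T₂⁴)/(1/ε₁ + 1/ε₂ − 1).
T₁⁴ − T₂⁴ = 3.523×10¹² − 7.677×10⁹ = 3.515×10¹² K⁴.
1/ε₁ + 1/ε₂ − 1 = 1.429 + 7.692 − 1 = 8.121.
q = 5.67×10⁻⁸ × 3.515×10¹² / 8.121.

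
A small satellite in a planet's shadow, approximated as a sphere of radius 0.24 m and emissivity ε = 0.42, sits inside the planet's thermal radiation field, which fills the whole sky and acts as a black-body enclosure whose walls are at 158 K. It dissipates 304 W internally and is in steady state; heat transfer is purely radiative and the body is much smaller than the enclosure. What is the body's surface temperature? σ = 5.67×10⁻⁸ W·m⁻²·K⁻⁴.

For a small grey body in a large enclosure, net radiated power = εσA(T⁴ − T_w⁴).
Steady state: P = εσA(T⁴ − T_w⁴) with A = 4πr² = 0.7238 m².
T⁴ = P/(εσA) + T_w⁴ = 304/(0.42·5.67×10⁻⁸·0.7238) + (158)⁴
    = 1.764×10¹⁰ + 6.232×10⁸ = 1.826×10¹⁰ K⁴.

T ≈ 368 K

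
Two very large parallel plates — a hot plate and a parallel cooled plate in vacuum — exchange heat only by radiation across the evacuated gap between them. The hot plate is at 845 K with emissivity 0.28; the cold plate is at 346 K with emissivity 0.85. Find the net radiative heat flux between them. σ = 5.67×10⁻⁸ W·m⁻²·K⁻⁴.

For two infinite grey parallel plates, q = σ(T₁⁴ − T₂⁴)/(1/ε₁ + 1/ε₂ − 1).
T₁⁴ − T₂⁴ = 5.098×10¹¹ − 1.433×10¹⁰ = 4.955×10¹¹ K⁴.
1/ε₁ + 1/ε₂ − 1 = 3.571 + 1.176 − 1 = 3.748.
q = 5.67×10⁻⁸ × 4.955×10¹¹ / 3.748.

q ≈ 7500 W/m²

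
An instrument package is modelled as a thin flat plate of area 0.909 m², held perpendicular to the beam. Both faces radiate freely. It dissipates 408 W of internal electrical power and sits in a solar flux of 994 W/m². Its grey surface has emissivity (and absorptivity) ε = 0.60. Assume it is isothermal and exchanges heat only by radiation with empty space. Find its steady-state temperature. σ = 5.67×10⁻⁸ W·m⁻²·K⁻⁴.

At steady state, absorbed solar power + internal power = radiated power.
Absorbed: α·S·A_cross = 0.60·994·0.9090 = 542.1 W (cross-section A).
Total input = 542.1 + 408 = 950.1 W.
Radiated: εσ·A_surf·T⁴ with A_surf = 2A = 1.818 m².
T⁴ = 950.1/(0.60·5.67×10⁻⁸·1.818) = 1.536×10¹⁰ K⁴.

T ≈ 352 K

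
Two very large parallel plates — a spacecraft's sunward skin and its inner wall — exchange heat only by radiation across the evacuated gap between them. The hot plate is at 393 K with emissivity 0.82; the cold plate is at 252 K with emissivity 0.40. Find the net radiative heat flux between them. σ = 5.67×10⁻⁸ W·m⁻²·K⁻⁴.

q ≈ 413 W/m²

For two infinite grey parallel plates, q = σ(T₁⁴ − T₂⁴)/(1/ε₁ + 1/ε₂ − 1).
T₁⁴ − T₂⁴ = 2.385×10¹⁰ − 4.033×10⁹ = 1.982×10¹⁰ K⁴.
1/ε₁ + 1/ε₂ − 1 = 1.220 + 2.500 − 1 = 2.720.
q = 5.67×10⁻⁸ × 1.982×10¹⁰ / 2.720.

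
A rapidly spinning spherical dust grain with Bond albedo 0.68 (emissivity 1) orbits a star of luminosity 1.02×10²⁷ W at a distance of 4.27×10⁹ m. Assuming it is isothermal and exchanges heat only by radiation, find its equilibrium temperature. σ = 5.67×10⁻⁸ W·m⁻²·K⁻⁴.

T ≈ 1580 K

First find the stellar flux at distance d: S = L/(4πd²) = 1.02×10²⁷/(4π·(4.27×10⁹)²) = 4.452×10⁶ W/m².
For an isothermal sphere, absorbed (1−a)S·πr² = emitted σ·4πr²·T⁴, so T⁴ = (1−a)S/(4σ).
T⁴ = 0.320·4.452×10⁶/(4·5.67×10⁻⁸) = 6.281×10¹² K⁴.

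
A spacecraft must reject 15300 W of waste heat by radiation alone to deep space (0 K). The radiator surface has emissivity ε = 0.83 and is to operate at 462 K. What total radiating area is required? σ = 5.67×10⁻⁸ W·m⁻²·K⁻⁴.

P = εσA T⁴ ⇒ A = P/(εσT⁴).
T⁴ = 4.556×10¹⁰ K⁴.
A = 15300/(0.83 × 5.67×10⁻⁸ × 4.556×10¹⁰).

A ≈ 7.14 m²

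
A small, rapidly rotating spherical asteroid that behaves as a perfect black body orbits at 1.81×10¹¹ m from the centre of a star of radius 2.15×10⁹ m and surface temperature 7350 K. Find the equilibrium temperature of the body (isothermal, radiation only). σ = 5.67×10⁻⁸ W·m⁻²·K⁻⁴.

The star's surface emits σT_*⁴; at distance d the flux is S = σT_*⁴(R_*/d)².
S = 5.67×10⁻⁸·(7350)⁴·(2.15×10⁹/1.81×10¹¹)² = 23350 W/m².
For an isothermal sphere T⁴ = (1−a)S/(4σ) = 1.029×10¹¹ K⁴.

T ≈ 566 K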